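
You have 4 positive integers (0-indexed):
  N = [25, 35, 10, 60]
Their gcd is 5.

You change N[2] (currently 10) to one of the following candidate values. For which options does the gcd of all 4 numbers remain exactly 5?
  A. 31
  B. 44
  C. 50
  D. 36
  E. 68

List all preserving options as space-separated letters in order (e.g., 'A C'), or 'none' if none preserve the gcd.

Old gcd = 5; gcd of others (without N[2]) = 5
New gcd for candidate v: gcd(5, v). Preserves old gcd iff gcd(5, v) = 5.
  Option A: v=31, gcd(5,31)=1 -> changes
  Option B: v=44, gcd(5,44)=1 -> changes
  Option C: v=50, gcd(5,50)=5 -> preserves
  Option D: v=36, gcd(5,36)=1 -> changes
  Option E: v=68, gcd(5,68)=1 -> changes

Answer: C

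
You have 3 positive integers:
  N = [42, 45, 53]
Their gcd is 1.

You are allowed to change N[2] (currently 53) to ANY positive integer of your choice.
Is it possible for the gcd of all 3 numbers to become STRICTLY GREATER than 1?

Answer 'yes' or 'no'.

Answer: yes

Derivation:
Current gcd = 1
gcd of all OTHER numbers (without N[2]=53): gcd([42, 45]) = 3
The new gcd after any change is gcd(3, new_value).
This can be at most 3.
Since 3 > old gcd 1, the gcd CAN increase (e.g., set N[2] = 3).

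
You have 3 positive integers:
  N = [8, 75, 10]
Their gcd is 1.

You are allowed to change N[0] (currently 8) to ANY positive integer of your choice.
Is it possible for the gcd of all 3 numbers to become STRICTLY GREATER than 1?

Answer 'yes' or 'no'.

Current gcd = 1
gcd of all OTHER numbers (without N[0]=8): gcd([75, 10]) = 5
The new gcd after any change is gcd(5, new_value).
This can be at most 5.
Since 5 > old gcd 1, the gcd CAN increase (e.g., set N[0] = 5).

Answer: yes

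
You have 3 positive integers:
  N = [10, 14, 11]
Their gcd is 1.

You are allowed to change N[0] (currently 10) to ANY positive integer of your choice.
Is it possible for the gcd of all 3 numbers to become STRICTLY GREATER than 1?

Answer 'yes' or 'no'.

Answer: no

Derivation:
Current gcd = 1
gcd of all OTHER numbers (without N[0]=10): gcd([14, 11]) = 1
The new gcd after any change is gcd(1, new_value).
This can be at most 1.
Since 1 = old gcd 1, the gcd can only stay the same or decrease.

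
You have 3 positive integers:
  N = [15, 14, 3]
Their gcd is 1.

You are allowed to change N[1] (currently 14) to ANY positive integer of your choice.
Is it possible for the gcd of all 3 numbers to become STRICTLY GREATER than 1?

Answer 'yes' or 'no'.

Current gcd = 1
gcd of all OTHER numbers (without N[1]=14): gcd([15, 3]) = 3
The new gcd after any change is gcd(3, new_value).
This can be at most 3.
Since 3 > old gcd 1, the gcd CAN increase (e.g., set N[1] = 3).

Answer: yes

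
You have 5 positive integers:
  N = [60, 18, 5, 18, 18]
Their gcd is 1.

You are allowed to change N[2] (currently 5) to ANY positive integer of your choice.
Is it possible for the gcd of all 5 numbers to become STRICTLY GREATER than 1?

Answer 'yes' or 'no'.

Answer: yes

Derivation:
Current gcd = 1
gcd of all OTHER numbers (without N[2]=5): gcd([60, 18, 18, 18]) = 6
The new gcd after any change is gcd(6, new_value).
This can be at most 6.
Since 6 > old gcd 1, the gcd CAN increase (e.g., set N[2] = 6).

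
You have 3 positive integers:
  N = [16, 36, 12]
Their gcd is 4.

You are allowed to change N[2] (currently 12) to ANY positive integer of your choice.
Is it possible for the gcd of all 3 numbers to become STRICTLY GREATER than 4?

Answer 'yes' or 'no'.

Current gcd = 4
gcd of all OTHER numbers (without N[2]=12): gcd([16, 36]) = 4
The new gcd after any change is gcd(4, new_value).
This can be at most 4.
Since 4 = old gcd 4, the gcd can only stay the same or decrease.

Answer: no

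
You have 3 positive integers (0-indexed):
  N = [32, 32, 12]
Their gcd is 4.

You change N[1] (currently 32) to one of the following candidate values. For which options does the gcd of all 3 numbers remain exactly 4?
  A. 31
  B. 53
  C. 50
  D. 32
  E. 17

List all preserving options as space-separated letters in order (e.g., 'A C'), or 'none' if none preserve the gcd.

Old gcd = 4; gcd of others (without N[1]) = 4
New gcd for candidate v: gcd(4, v). Preserves old gcd iff gcd(4, v) = 4.
  Option A: v=31, gcd(4,31)=1 -> changes
  Option B: v=53, gcd(4,53)=1 -> changes
  Option C: v=50, gcd(4,50)=2 -> changes
  Option D: v=32, gcd(4,32)=4 -> preserves
  Option E: v=17, gcd(4,17)=1 -> changes

Answer: D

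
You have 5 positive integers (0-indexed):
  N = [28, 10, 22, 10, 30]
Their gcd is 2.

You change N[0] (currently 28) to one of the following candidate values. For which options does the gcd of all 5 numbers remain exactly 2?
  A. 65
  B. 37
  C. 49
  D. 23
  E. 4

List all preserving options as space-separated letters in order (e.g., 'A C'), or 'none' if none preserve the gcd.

Answer: E

Derivation:
Old gcd = 2; gcd of others (without N[0]) = 2
New gcd for candidate v: gcd(2, v). Preserves old gcd iff gcd(2, v) = 2.
  Option A: v=65, gcd(2,65)=1 -> changes
  Option B: v=37, gcd(2,37)=1 -> changes
  Option C: v=49, gcd(2,49)=1 -> changes
  Option D: v=23, gcd(2,23)=1 -> changes
  Option E: v=4, gcd(2,4)=2 -> preserves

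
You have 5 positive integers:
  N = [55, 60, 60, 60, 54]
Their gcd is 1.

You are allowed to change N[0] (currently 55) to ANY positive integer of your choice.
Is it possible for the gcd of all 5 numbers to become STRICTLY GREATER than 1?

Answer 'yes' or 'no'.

Answer: yes

Derivation:
Current gcd = 1
gcd of all OTHER numbers (without N[0]=55): gcd([60, 60, 60, 54]) = 6
The new gcd after any change is gcd(6, new_value).
This can be at most 6.
Since 6 > old gcd 1, the gcd CAN increase (e.g., set N[0] = 6).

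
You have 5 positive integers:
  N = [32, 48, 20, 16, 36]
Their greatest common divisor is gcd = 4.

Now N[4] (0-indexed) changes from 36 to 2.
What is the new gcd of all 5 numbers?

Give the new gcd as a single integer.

Answer: 2

Derivation:
Numbers: [32, 48, 20, 16, 36], gcd = 4
Change: index 4, 36 -> 2
gcd of the OTHER numbers (without index 4): gcd([32, 48, 20, 16]) = 4
New gcd = gcd(g_others, new_val) = gcd(4, 2) = 2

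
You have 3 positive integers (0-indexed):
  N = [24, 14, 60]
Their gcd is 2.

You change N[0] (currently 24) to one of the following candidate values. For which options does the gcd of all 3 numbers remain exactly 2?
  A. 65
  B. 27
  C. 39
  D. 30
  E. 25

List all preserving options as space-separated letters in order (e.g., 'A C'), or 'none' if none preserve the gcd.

Answer: D

Derivation:
Old gcd = 2; gcd of others (without N[0]) = 2
New gcd for candidate v: gcd(2, v). Preserves old gcd iff gcd(2, v) = 2.
  Option A: v=65, gcd(2,65)=1 -> changes
  Option B: v=27, gcd(2,27)=1 -> changes
  Option C: v=39, gcd(2,39)=1 -> changes
  Option D: v=30, gcd(2,30)=2 -> preserves
  Option E: v=25, gcd(2,25)=1 -> changes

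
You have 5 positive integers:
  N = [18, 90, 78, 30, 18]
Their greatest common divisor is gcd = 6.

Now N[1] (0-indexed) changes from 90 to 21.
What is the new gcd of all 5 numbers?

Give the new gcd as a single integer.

Answer: 3

Derivation:
Numbers: [18, 90, 78, 30, 18], gcd = 6
Change: index 1, 90 -> 21
gcd of the OTHER numbers (without index 1): gcd([18, 78, 30, 18]) = 6
New gcd = gcd(g_others, new_val) = gcd(6, 21) = 3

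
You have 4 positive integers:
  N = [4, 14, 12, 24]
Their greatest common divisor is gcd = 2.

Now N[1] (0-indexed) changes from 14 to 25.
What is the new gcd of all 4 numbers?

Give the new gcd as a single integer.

Answer: 1

Derivation:
Numbers: [4, 14, 12, 24], gcd = 2
Change: index 1, 14 -> 25
gcd of the OTHER numbers (without index 1): gcd([4, 12, 24]) = 4
New gcd = gcd(g_others, new_val) = gcd(4, 25) = 1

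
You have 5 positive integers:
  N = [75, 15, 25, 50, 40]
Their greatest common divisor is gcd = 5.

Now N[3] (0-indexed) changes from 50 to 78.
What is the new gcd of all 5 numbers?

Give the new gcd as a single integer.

Answer: 1

Derivation:
Numbers: [75, 15, 25, 50, 40], gcd = 5
Change: index 3, 50 -> 78
gcd of the OTHER numbers (without index 3): gcd([75, 15, 25, 40]) = 5
New gcd = gcd(g_others, new_val) = gcd(5, 78) = 1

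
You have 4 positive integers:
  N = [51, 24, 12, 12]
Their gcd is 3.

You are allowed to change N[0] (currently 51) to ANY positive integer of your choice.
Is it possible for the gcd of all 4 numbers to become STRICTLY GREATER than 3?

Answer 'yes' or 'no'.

Current gcd = 3
gcd of all OTHER numbers (without N[0]=51): gcd([24, 12, 12]) = 12
The new gcd after any change is gcd(12, new_value).
This can be at most 12.
Since 12 > old gcd 3, the gcd CAN increase (e.g., set N[0] = 12).

Answer: yes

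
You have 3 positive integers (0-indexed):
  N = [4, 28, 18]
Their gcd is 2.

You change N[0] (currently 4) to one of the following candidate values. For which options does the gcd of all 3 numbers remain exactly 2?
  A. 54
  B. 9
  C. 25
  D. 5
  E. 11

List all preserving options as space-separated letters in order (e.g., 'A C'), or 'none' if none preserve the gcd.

Old gcd = 2; gcd of others (without N[0]) = 2
New gcd for candidate v: gcd(2, v). Preserves old gcd iff gcd(2, v) = 2.
  Option A: v=54, gcd(2,54)=2 -> preserves
  Option B: v=9, gcd(2,9)=1 -> changes
  Option C: v=25, gcd(2,25)=1 -> changes
  Option D: v=5, gcd(2,5)=1 -> changes
  Option E: v=11, gcd(2,11)=1 -> changes

Answer: A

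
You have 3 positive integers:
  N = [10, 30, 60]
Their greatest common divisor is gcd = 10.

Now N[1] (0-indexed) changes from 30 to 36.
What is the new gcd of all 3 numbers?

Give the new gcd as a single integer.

Numbers: [10, 30, 60], gcd = 10
Change: index 1, 30 -> 36
gcd of the OTHER numbers (without index 1): gcd([10, 60]) = 10
New gcd = gcd(g_others, new_val) = gcd(10, 36) = 2

Answer: 2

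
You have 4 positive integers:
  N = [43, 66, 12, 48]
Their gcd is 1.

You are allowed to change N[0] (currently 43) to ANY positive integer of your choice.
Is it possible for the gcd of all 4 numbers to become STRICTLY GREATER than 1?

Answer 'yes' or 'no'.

Answer: yes

Derivation:
Current gcd = 1
gcd of all OTHER numbers (without N[0]=43): gcd([66, 12, 48]) = 6
The new gcd after any change is gcd(6, new_value).
This can be at most 6.
Since 6 > old gcd 1, the gcd CAN increase (e.g., set N[0] = 6).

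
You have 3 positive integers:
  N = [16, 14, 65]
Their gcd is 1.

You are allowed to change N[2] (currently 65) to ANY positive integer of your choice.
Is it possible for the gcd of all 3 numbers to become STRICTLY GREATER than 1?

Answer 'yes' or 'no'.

Answer: yes

Derivation:
Current gcd = 1
gcd of all OTHER numbers (without N[2]=65): gcd([16, 14]) = 2
The new gcd after any change is gcd(2, new_value).
This can be at most 2.
Since 2 > old gcd 1, the gcd CAN increase (e.g., set N[2] = 2).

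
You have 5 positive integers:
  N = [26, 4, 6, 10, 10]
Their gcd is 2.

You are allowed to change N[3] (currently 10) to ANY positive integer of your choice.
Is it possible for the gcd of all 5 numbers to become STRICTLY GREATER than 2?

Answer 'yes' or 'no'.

Current gcd = 2
gcd of all OTHER numbers (without N[3]=10): gcd([26, 4, 6, 10]) = 2
The new gcd after any change is gcd(2, new_value).
This can be at most 2.
Since 2 = old gcd 2, the gcd can only stay the same or decrease.

Answer: no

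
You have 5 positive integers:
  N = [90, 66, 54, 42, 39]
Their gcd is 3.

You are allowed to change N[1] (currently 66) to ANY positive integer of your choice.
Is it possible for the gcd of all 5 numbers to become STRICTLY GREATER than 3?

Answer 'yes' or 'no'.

Current gcd = 3
gcd of all OTHER numbers (without N[1]=66): gcd([90, 54, 42, 39]) = 3
The new gcd after any change is gcd(3, new_value).
This can be at most 3.
Since 3 = old gcd 3, the gcd can only stay the same or decrease.

Answer: no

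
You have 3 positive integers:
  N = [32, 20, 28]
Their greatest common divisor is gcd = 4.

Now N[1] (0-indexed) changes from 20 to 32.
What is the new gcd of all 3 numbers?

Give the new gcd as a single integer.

Answer: 4

Derivation:
Numbers: [32, 20, 28], gcd = 4
Change: index 1, 20 -> 32
gcd of the OTHER numbers (without index 1): gcd([32, 28]) = 4
New gcd = gcd(g_others, new_val) = gcd(4, 32) = 4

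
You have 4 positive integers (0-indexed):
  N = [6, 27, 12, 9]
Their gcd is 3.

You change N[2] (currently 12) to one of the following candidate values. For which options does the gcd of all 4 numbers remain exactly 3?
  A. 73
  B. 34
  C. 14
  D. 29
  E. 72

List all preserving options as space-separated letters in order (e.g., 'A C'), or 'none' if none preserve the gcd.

Old gcd = 3; gcd of others (without N[2]) = 3
New gcd for candidate v: gcd(3, v). Preserves old gcd iff gcd(3, v) = 3.
  Option A: v=73, gcd(3,73)=1 -> changes
  Option B: v=34, gcd(3,34)=1 -> changes
  Option C: v=14, gcd(3,14)=1 -> changes
  Option D: v=29, gcd(3,29)=1 -> changes
  Option E: v=72, gcd(3,72)=3 -> preserves

Answer: E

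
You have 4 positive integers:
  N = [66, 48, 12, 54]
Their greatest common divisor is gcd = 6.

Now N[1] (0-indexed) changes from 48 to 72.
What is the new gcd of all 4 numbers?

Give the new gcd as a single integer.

Numbers: [66, 48, 12, 54], gcd = 6
Change: index 1, 48 -> 72
gcd of the OTHER numbers (without index 1): gcd([66, 12, 54]) = 6
New gcd = gcd(g_others, new_val) = gcd(6, 72) = 6

Answer: 6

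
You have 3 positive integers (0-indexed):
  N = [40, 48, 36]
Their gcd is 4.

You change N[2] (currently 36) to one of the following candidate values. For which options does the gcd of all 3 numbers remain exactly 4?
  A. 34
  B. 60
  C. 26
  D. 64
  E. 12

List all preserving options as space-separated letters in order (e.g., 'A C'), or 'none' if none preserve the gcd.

Old gcd = 4; gcd of others (without N[2]) = 8
New gcd for candidate v: gcd(8, v). Preserves old gcd iff gcd(8, v) = 4.
  Option A: v=34, gcd(8,34)=2 -> changes
  Option B: v=60, gcd(8,60)=4 -> preserves
  Option C: v=26, gcd(8,26)=2 -> changes
  Option D: v=64, gcd(8,64)=8 -> changes
  Option E: v=12, gcd(8,12)=4 -> preserves

Answer: B E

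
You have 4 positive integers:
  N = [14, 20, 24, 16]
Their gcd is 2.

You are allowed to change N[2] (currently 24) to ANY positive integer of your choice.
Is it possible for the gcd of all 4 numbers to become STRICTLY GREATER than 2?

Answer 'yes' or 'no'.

Current gcd = 2
gcd of all OTHER numbers (without N[2]=24): gcd([14, 20, 16]) = 2
The new gcd after any change is gcd(2, new_value).
This can be at most 2.
Since 2 = old gcd 2, the gcd can only stay the same or decrease.

Answer: no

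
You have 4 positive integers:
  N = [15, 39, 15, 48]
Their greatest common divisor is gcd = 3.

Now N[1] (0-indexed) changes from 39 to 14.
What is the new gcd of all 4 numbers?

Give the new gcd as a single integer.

Numbers: [15, 39, 15, 48], gcd = 3
Change: index 1, 39 -> 14
gcd of the OTHER numbers (without index 1): gcd([15, 15, 48]) = 3
New gcd = gcd(g_others, new_val) = gcd(3, 14) = 1

Answer: 1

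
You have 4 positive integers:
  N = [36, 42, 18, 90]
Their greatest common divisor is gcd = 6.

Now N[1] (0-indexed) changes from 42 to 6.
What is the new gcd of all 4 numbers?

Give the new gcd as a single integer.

Numbers: [36, 42, 18, 90], gcd = 6
Change: index 1, 42 -> 6
gcd of the OTHER numbers (without index 1): gcd([36, 18, 90]) = 18
New gcd = gcd(g_others, new_val) = gcd(18, 6) = 6

Answer: 6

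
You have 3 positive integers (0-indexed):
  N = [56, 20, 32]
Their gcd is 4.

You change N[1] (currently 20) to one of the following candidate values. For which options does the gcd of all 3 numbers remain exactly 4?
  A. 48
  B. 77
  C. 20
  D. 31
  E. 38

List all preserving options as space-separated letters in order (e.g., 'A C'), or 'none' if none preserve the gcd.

Answer: C

Derivation:
Old gcd = 4; gcd of others (without N[1]) = 8
New gcd for candidate v: gcd(8, v). Preserves old gcd iff gcd(8, v) = 4.
  Option A: v=48, gcd(8,48)=8 -> changes
  Option B: v=77, gcd(8,77)=1 -> changes
  Option C: v=20, gcd(8,20)=4 -> preserves
  Option D: v=31, gcd(8,31)=1 -> changes
  Option E: v=38, gcd(8,38)=2 -> changes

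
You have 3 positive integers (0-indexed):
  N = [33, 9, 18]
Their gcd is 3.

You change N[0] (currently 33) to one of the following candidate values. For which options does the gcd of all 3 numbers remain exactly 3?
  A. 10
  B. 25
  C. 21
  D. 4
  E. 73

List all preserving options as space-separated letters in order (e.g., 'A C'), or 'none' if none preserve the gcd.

Old gcd = 3; gcd of others (without N[0]) = 9
New gcd for candidate v: gcd(9, v). Preserves old gcd iff gcd(9, v) = 3.
  Option A: v=10, gcd(9,10)=1 -> changes
  Option B: v=25, gcd(9,25)=1 -> changes
  Option C: v=21, gcd(9,21)=3 -> preserves
  Option D: v=4, gcd(9,4)=1 -> changes
  Option E: v=73, gcd(9,73)=1 -> changes

Answer: C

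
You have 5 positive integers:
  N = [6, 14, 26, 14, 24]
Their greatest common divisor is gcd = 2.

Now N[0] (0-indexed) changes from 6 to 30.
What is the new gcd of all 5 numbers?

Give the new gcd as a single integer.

Answer: 2

Derivation:
Numbers: [6, 14, 26, 14, 24], gcd = 2
Change: index 0, 6 -> 30
gcd of the OTHER numbers (without index 0): gcd([14, 26, 14, 24]) = 2
New gcd = gcd(g_others, new_val) = gcd(2, 30) = 2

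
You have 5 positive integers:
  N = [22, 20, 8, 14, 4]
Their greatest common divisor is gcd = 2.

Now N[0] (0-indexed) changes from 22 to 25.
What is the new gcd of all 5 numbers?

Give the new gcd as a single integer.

Numbers: [22, 20, 8, 14, 4], gcd = 2
Change: index 0, 22 -> 25
gcd of the OTHER numbers (without index 0): gcd([20, 8, 14, 4]) = 2
New gcd = gcd(g_others, new_val) = gcd(2, 25) = 1

Answer: 1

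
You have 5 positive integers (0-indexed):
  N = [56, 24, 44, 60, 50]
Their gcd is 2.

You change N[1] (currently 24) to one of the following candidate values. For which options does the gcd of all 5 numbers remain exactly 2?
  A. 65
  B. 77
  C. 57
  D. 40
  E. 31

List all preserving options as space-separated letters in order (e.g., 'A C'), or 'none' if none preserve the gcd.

Answer: D

Derivation:
Old gcd = 2; gcd of others (without N[1]) = 2
New gcd for candidate v: gcd(2, v). Preserves old gcd iff gcd(2, v) = 2.
  Option A: v=65, gcd(2,65)=1 -> changes
  Option B: v=77, gcd(2,77)=1 -> changes
  Option C: v=57, gcd(2,57)=1 -> changes
  Option D: v=40, gcd(2,40)=2 -> preserves
  Option E: v=31, gcd(2,31)=1 -> changes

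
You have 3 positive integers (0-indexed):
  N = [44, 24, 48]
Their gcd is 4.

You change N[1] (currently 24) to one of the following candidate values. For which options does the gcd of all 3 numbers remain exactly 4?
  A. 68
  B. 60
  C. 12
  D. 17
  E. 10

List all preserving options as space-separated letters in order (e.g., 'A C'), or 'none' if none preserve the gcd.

Old gcd = 4; gcd of others (without N[1]) = 4
New gcd for candidate v: gcd(4, v). Preserves old gcd iff gcd(4, v) = 4.
  Option A: v=68, gcd(4,68)=4 -> preserves
  Option B: v=60, gcd(4,60)=4 -> preserves
  Option C: v=12, gcd(4,12)=4 -> preserves
  Option D: v=17, gcd(4,17)=1 -> changes
  Option E: v=10, gcd(4,10)=2 -> changes

Answer: A B C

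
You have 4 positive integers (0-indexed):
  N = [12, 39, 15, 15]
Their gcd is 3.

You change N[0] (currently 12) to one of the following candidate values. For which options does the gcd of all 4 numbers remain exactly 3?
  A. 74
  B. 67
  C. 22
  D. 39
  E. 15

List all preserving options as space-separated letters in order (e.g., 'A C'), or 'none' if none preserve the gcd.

Answer: D E

Derivation:
Old gcd = 3; gcd of others (without N[0]) = 3
New gcd for candidate v: gcd(3, v). Preserves old gcd iff gcd(3, v) = 3.
  Option A: v=74, gcd(3,74)=1 -> changes
  Option B: v=67, gcd(3,67)=1 -> changes
  Option C: v=22, gcd(3,22)=1 -> changes
  Option D: v=39, gcd(3,39)=3 -> preserves
  Option E: v=15, gcd(3,15)=3 -> preserves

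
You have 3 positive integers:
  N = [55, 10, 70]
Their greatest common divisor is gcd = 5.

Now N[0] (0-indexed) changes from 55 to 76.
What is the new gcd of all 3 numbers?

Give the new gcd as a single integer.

Answer: 2

Derivation:
Numbers: [55, 10, 70], gcd = 5
Change: index 0, 55 -> 76
gcd of the OTHER numbers (without index 0): gcd([10, 70]) = 10
New gcd = gcd(g_others, new_val) = gcd(10, 76) = 2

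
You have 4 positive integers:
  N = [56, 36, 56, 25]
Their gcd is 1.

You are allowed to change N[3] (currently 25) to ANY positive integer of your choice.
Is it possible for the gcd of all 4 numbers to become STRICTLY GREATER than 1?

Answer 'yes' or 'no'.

Answer: yes

Derivation:
Current gcd = 1
gcd of all OTHER numbers (without N[3]=25): gcd([56, 36, 56]) = 4
The new gcd after any change is gcd(4, new_value).
This can be at most 4.
Since 4 > old gcd 1, the gcd CAN increase (e.g., set N[3] = 4).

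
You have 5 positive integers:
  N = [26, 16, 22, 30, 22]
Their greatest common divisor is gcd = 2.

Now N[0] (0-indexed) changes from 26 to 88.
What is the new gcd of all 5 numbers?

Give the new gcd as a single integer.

Numbers: [26, 16, 22, 30, 22], gcd = 2
Change: index 0, 26 -> 88
gcd of the OTHER numbers (without index 0): gcd([16, 22, 30, 22]) = 2
New gcd = gcd(g_others, new_val) = gcd(2, 88) = 2

Answer: 2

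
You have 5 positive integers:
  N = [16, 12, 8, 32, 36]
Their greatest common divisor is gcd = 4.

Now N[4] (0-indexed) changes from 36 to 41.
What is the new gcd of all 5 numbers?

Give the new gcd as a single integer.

Numbers: [16, 12, 8, 32, 36], gcd = 4
Change: index 4, 36 -> 41
gcd of the OTHER numbers (without index 4): gcd([16, 12, 8, 32]) = 4
New gcd = gcd(g_others, new_val) = gcd(4, 41) = 1

Answer: 1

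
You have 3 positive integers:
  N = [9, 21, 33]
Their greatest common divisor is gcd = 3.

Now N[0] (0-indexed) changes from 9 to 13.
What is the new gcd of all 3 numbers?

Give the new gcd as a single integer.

Answer: 1

Derivation:
Numbers: [9, 21, 33], gcd = 3
Change: index 0, 9 -> 13
gcd of the OTHER numbers (without index 0): gcd([21, 33]) = 3
New gcd = gcd(g_others, new_val) = gcd(3, 13) = 1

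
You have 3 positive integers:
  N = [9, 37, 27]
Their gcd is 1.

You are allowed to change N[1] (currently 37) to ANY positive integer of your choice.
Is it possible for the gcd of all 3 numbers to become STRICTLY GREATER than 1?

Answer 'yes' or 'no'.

Current gcd = 1
gcd of all OTHER numbers (without N[1]=37): gcd([9, 27]) = 9
The new gcd after any change is gcd(9, new_value).
This can be at most 9.
Since 9 > old gcd 1, the gcd CAN increase (e.g., set N[1] = 9).

Answer: yes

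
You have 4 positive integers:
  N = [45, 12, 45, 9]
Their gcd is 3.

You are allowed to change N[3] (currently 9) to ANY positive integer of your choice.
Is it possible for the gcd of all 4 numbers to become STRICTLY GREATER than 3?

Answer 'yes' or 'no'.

Current gcd = 3
gcd of all OTHER numbers (without N[3]=9): gcd([45, 12, 45]) = 3
The new gcd after any change is gcd(3, new_value).
This can be at most 3.
Since 3 = old gcd 3, the gcd can only stay the same or decrease.

Answer: no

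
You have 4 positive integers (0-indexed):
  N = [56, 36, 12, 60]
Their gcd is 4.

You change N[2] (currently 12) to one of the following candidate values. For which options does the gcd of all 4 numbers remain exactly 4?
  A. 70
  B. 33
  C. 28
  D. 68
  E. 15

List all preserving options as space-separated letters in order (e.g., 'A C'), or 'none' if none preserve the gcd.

Answer: C D

Derivation:
Old gcd = 4; gcd of others (without N[2]) = 4
New gcd for candidate v: gcd(4, v). Preserves old gcd iff gcd(4, v) = 4.
  Option A: v=70, gcd(4,70)=2 -> changes
  Option B: v=33, gcd(4,33)=1 -> changes
  Option C: v=28, gcd(4,28)=4 -> preserves
  Option D: v=68, gcd(4,68)=4 -> preserves
  Option E: v=15, gcd(4,15)=1 -> changes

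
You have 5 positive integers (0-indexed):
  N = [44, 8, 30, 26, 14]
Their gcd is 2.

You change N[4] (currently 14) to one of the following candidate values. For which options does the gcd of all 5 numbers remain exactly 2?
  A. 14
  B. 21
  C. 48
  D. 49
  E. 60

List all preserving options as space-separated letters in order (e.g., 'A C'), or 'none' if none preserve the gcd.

Old gcd = 2; gcd of others (without N[4]) = 2
New gcd for candidate v: gcd(2, v). Preserves old gcd iff gcd(2, v) = 2.
  Option A: v=14, gcd(2,14)=2 -> preserves
  Option B: v=21, gcd(2,21)=1 -> changes
  Option C: v=48, gcd(2,48)=2 -> preserves
  Option D: v=49, gcd(2,49)=1 -> changes
  Option E: v=60, gcd(2,60)=2 -> preserves

Answer: A C E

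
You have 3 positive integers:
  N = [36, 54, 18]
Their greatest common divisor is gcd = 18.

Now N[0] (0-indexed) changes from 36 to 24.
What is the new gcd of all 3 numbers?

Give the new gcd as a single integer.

Answer: 6

Derivation:
Numbers: [36, 54, 18], gcd = 18
Change: index 0, 36 -> 24
gcd of the OTHER numbers (without index 0): gcd([54, 18]) = 18
New gcd = gcd(g_others, new_val) = gcd(18, 24) = 6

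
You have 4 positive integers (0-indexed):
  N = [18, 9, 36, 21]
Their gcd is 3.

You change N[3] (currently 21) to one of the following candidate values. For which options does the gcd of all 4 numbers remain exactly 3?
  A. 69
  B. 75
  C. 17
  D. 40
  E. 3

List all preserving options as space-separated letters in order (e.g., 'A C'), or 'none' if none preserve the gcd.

Answer: A B E

Derivation:
Old gcd = 3; gcd of others (without N[3]) = 9
New gcd for candidate v: gcd(9, v). Preserves old gcd iff gcd(9, v) = 3.
  Option A: v=69, gcd(9,69)=3 -> preserves
  Option B: v=75, gcd(9,75)=3 -> preserves
  Option C: v=17, gcd(9,17)=1 -> changes
  Option D: v=40, gcd(9,40)=1 -> changes
  Option E: v=3, gcd(9,3)=3 -> preserves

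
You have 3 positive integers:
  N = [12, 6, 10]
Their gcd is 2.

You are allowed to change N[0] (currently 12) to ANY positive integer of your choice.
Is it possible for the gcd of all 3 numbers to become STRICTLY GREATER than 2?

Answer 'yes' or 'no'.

Answer: no

Derivation:
Current gcd = 2
gcd of all OTHER numbers (without N[0]=12): gcd([6, 10]) = 2
The new gcd after any change is gcd(2, new_value).
This can be at most 2.
Since 2 = old gcd 2, the gcd can only stay the same or decrease.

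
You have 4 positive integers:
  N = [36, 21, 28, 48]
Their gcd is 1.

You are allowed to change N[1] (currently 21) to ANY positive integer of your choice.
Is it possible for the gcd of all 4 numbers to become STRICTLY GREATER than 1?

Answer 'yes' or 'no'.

Answer: yes

Derivation:
Current gcd = 1
gcd of all OTHER numbers (without N[1]=21): gcd([36, 28, 48]) = 4
The new gcd after any change is gcd(4, new_value).
This can be at most 4.
Since 4 > old gcd 1, the gcd CAN increase (e.g., set N[1] = 4).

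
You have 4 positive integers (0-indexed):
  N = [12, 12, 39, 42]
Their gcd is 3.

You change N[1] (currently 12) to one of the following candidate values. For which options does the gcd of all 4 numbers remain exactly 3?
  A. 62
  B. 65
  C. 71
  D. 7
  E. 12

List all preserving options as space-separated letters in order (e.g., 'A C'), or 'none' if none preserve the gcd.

Old gcd = 3; gcd of others (without N[1]) = 3
New gcd for candidate v: gcd(3, v). Preserves old gcd iff gcd(3, v) = 3.
  Option A: v=62, gcd(3,62)=1 -> changes
  Option B: v=65, gcd(3,65)=1 -> changes
  Option C: v=71, gcd(3,71)=1 -> changes
  Option D: v=7, gcd(3,7)=1 -> changes
  Option E: v=12, gcd(3,12)=3 -> preserves

Answer: E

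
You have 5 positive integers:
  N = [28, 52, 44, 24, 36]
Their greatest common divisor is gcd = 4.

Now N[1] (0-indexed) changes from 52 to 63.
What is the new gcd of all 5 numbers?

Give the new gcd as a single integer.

Answer: 1

Derivation:
Numbers: [28, 52, 44, 24, 36], gcd = 4
Change: index 1, 52 -> 63
gcd of the OTHER numbers (without index 1): gcd([28, 44, 24, 36]) = 4
New gcd = gcd(g_others, new_val) = gcd(4, 63) = 1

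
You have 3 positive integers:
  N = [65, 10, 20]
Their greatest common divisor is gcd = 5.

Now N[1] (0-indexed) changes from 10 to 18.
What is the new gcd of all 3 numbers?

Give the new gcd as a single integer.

Answer: 1

Derivation:
Numbers: [65, 10, 20], gcd = 5
Change: index 1, 10 -> 18
gcd of the OTHER numbers (without index 1): gcd([65, 20]) = 5
New gcd = gcd(g_others, new_val) = gcd(5, 18) = 1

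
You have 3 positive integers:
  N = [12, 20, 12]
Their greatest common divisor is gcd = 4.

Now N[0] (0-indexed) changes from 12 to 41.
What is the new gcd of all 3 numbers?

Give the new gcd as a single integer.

Answer: 1

Derivation:
Numbers: [12, 20, 12], gcd = 4
Change: index 0, 12 -> 41
gcd of the OTHER numbers (without index 0): gcd([20, 12]) = 4
New gcd = gcd(g_others, new_val) = gcd(4, 41) = 1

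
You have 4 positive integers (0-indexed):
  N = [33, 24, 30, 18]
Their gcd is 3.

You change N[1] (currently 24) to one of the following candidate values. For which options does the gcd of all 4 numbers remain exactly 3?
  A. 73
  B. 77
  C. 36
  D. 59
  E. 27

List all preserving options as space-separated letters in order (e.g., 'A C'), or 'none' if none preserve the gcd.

Answer: C E

Derivation:
Old gcd = 3; gcd of others (without N[1]) = 3
New gcd for candidate v: gcd(3, v). Preserves old gcd iff gcd(3, v) = 3.
  Option A: v=73, gcd(3,73)=1 -> changes
  Option B: v=77, gcd(3,77)=1 -> changes
  Option C: v=36, gcd(3,36)=3 -> preserves
  Option D: v=59, gcd(3,59)=1 -> changes
  Option E: v=27, gcd(3,27)=3 -> preserves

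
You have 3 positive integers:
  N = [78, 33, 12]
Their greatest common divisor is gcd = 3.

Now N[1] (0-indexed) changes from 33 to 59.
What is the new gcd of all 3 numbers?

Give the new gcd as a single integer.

Answer: 1

Derivation:
Numbers: [78, 33, 12], gcd = 3
Change: index 1, 33 -> 59
gcd of the OTHER numbers (without index 1): gcd([78, 12]) = 6
New gcd = gcd(g_others, new_val) = gcd(6, 59) = 1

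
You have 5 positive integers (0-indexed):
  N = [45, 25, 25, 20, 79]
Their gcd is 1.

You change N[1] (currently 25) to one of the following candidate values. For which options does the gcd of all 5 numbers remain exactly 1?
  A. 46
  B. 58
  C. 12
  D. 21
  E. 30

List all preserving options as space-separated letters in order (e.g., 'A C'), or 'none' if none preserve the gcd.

Old gcd = 1; gcd of others (without N[1]) = 1
New gcd for candidate v: gcd(1, v). Preserves old gcd iff gcd(1, v) = 1.
  Option A: v=46, gcd(1,46)=1 -> preserves
  Option B: v=58, gcd(1,58)=1 -> preserves
  Option C: v=12, gcd(1,12)=1 -> preserves
  Option D: v=21, gcd(1,21)=1 -> preserves
  Option E: v=30, gcd(1,30)=1 -> preserves

Answer: A B C D E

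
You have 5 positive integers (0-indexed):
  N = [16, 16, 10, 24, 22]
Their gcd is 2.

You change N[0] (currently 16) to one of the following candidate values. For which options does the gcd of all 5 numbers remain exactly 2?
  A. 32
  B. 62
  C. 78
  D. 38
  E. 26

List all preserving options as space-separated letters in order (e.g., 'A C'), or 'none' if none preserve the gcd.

Answer: A B C D E

Derivation:
Old gcd = 2; gcd of others (without N[0]) = 2
New gcd for candidate v: gcd(2, v). Preserves old gcd iff gcd(2, v) = 2.
  Option A: v=32, gcd(2,32)=2 -> preserves
  Option B: v=62, gcd(2,62)=2 -> preserves
  Option C: v=78, gcd(2,78)=2 -> preserves
  Option D: v=38, gcd(2,38)=2 -> preserves
  Option E: v=26, gcd(2,26)=2 -> preserves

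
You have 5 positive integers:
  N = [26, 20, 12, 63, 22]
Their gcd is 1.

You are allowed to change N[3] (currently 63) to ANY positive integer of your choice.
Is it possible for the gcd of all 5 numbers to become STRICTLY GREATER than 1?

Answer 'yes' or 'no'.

Answer: yes

Derivation:
Current gcd = 1
gcd of all OTHER numbers (without N[3]=63): gcd([26, 20, 12, 22]) = 2
The new gcd after any change is gcd(2, new_value).
This can be at most 2.
Since 2 > old gcd 1, the gcd CAN increase (e.g., set N[3] = 2).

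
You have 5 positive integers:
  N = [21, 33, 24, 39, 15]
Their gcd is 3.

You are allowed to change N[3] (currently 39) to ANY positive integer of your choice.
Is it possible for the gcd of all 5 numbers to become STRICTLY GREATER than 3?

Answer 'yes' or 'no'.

Answer: no

Derivation:
Current gcd = 3
gcd of all OTHER numbers (without N[3]=39): gcd([21, 33, 24, 15]) = 3
The new gcd after any change is gcd(3, new_value).
This can be at most 3.
Since 3 = old gcd 3, the gcd can only stay the same or decrease.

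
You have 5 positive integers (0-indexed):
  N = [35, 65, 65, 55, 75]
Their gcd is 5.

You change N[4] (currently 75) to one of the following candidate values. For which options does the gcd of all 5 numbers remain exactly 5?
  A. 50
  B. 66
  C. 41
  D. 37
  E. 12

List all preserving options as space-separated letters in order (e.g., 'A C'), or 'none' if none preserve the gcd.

Answer: A

Derivation:
Old gcd = 5; gcd of others (without N[4]) = 5
New gcd for candidate v: gcd(5, v). Preserves old gcd iff gcd(5, v) = 5.
  Option A: v=50, gcd(5,50)=5 -> preserves
  Option B: v=66, gcd(5,66)=1 -> changes
  Option C: v=41, gcd(5,41)=1 -> changes
  Option D: v=37, gcd(5,37)=1 -> changes
  Option E: v=12, gcd(5,12)=1 -> changes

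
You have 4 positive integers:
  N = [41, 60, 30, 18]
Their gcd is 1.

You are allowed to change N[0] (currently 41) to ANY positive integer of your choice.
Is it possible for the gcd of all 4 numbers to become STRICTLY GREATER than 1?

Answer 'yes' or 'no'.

Answer: yes

Derivation:
Current gcd = 1
gcd of all OTHER numbers (without N[0]=41): gcd([60, 30, 18]) = 6
The new gcd after any change is gcd(6, new_value).
This can be at most 6.
Since 6 > old gcd 1, the gcd CAN increase (e.g., set N[0] = 6).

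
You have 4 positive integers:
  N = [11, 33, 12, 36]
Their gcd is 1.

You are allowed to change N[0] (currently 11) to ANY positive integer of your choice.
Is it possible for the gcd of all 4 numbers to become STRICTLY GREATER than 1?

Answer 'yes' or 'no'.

Current gcd = 1
gcd of all OTHER numbers (without N[0]=11): gcd([33, 12, 36]) = 3
The new gcd after any change is gcd(3, new_value).
This can be at most 3.
Since 3 > old gcd 1, the gcd CAN increase (e.g., set N[0] = 3).

Answer: yes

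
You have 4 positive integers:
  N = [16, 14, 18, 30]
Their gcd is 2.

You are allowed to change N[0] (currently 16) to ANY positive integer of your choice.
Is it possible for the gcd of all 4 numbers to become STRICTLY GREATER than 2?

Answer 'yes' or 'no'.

Answer: no

Derivation:
Current gcd = 2
gcd of all OTHER numbers (without N[0]=16): gcd([14, 18, 30]) = 2
The new gcd after any change is gcd(2, new_value).
This can be at most 2.
Since 2 = old gcd 2, the gcd can only stay the same or decrease.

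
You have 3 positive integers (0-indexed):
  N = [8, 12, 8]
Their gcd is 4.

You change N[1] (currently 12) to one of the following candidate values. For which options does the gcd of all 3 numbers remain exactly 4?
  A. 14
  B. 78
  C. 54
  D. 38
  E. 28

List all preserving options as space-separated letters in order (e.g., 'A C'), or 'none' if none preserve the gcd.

Old gcd = 4; gcd of others (without N[1]) = 8
New gcd for candidate v: gcd(8, v). Preserves old gcd iff gcd(8, v) = 4.
  Option A: v=14, gcd(8,14)=2 -> changes
  Option B: v=78, gcd(8,78)=2 -> changes
  Option C: v=54, gcd(8,54)=2 -> changes
  Option D: v=38, gcd(8,38)=2 -> changes
  Option E: v=28, gcd(8,28)=4 -> preserves

Answer: E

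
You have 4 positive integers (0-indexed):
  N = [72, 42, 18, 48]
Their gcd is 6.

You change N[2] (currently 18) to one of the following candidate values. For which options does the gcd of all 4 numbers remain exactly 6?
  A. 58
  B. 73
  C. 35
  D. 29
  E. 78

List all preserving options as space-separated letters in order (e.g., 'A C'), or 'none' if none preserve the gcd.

Old gcd = 6; gcd of others (without N[2]) = 6
New gcd for candidate v: gcd(6, v). Preserves old gcd iff gcd(6, v) = 6.
  Option A: v=58, gcd(6,58)=2 -> changes
  Option B: v=73, gcd(6,73)=1 -> changes
  Option C: v=35, gcd(6,35)=1 -> changes
  Option D: v=29, gcd(6,29)=1 -> changes
  Option E: v=78, gcd(6,78)=6 -> preserves

Answer: E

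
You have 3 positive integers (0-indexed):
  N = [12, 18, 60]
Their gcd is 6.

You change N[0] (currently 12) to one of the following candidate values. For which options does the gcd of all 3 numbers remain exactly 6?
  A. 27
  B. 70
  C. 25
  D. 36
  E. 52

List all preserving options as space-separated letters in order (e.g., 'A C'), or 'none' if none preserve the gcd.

Old gcd = 6; gcd of others (without N[0]) = 6
New gcd for candidate v: gcd(6, v). Preserves old gcd iff gcd(6, v) = 6.
  Option A: v=27, gcd(6,27)=3 -> changes
  Option B: v=70, gcd(6,70)=2 -> changes
  Option C: v=25, gcd(6,25)=1 -> changes
  Option D: v=36, gcd(6,36)=6 -> preserves
  Option E: v=52, gcd(6,52)=2 -> changes

Answer: D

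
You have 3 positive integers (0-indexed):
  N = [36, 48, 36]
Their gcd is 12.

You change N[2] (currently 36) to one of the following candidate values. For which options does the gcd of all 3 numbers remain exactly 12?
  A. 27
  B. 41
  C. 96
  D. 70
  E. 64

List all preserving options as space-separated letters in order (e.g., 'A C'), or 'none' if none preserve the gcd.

Old gcd = 12; gcd of others (without N[2]) = 12
New gcd for candidate v: gcd(12, v). Preserves old gcd iff gcd(12, v) = 12.
  Option A: v=27, gcd(12,27)=3 -> changes
  Option B: v=41, gcd(12,41)=1 -> changes
  Option C: v=96, gcd(12,96)=12 -> preserves
  Option D: v=70, gcd(12,70)=2 -> changes
  Option E: v=64, gcd(12,64)=4 -> changes

Answer: C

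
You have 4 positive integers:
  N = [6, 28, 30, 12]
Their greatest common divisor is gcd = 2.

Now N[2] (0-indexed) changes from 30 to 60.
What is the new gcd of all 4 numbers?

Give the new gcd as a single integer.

Numbers: [6, 28, 30, 12], gcd = 2
Change: index 2, 30 -> 60
gcd of the OTHER numbers (without index 2): gcd([6, 28, 12]) = 2
New gcd = gcd(g_others, new_val) = gcd(2, 60) = 2

Answer: 2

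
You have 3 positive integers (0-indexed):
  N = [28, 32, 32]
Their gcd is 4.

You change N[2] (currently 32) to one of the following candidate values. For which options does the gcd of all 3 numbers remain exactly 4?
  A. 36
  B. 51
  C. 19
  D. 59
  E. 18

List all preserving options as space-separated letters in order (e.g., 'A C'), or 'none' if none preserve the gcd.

Answer: A

Derivation:
Old gcd = 4; gcd of others (without N[2]) = 4
New gcd for candidate v: gcd(4, v). Preserves old gcd iff gcd(4, v) = 4.
  Option A: v=36, gcd(4,36)=4 -> preserves
  Option B: v=51, gcd(4,51)=1 -> changes
  Option C: v=19, gcd(4,19)=1 -> changes
  Option D: v=59, gcd(4,59)=1 -> changes
  Option E: v=18, gcd(4,18)=2 -> changes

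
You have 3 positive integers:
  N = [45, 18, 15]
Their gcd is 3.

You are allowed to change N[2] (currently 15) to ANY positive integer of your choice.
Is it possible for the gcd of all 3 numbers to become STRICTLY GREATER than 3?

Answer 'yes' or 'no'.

Current gcd = 3
gcd of all OTHER numbers (without N[2]=15): gcd([45, 18]) = 9
The new gcd after any change is gcd(9, new_value).
This can be at most 9.
Since 9 > old gcd 3, the gcd CAN increase (e.g., set N[2] = 9).

Answer: yes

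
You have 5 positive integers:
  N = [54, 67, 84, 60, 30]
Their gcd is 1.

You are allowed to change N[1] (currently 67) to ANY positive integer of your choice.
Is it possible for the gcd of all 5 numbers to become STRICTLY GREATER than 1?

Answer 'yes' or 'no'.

Current gcd = 1
gcd of all OTHER numbers (without N[1]=67): gcd([54, 84, 60, 30]) = 6
The new gcd after any change is gcd(6, new_value).
This can be at most 6.
Since 6 > old gcd 1, the gcd CAN increase (e.g., set N[1] = 6).

Answer: yes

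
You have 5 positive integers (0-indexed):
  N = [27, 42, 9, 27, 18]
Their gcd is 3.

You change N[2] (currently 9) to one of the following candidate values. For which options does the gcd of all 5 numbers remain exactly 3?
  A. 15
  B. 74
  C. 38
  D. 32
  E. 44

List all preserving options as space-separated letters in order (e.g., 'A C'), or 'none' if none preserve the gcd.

Old gcd = 3; gcd of others (without N[2]) = 3
New gcd for candidate v: gcd(3, v). Preserves old gcd iff gcd(3, v) = 3.
  Option A: v=15, gcd(3,15)=3 -> preserves
  Option B: v=74, gcd(3,74)=1 -> changes
  Option C: v=38, gcd(3,38)=1 -> changes
  Option D: v=32, gcd(3,32)=1 -> changes
  Option E: v=44, gcd(3,44)=1 -> changes

Answer: A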